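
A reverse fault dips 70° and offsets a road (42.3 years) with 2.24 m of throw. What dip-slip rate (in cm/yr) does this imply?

dip-slip = throw / sin(dip) = 2.24 m / sin(70°) = 2.384 m
rate = 2.384 m / 42.3 years = 0.0564 m/yr = 5.64 cm/yr

5.64 cm/yr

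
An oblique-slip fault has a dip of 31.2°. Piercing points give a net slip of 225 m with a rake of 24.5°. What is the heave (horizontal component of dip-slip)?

dip-slip = net slip × sin(rake) = 225 m × sin(24.5°) = 93.31 m
heave = dip-slip × cos(dip) = 93.31 × cos(31.2°) = 79.8 m

79.8 m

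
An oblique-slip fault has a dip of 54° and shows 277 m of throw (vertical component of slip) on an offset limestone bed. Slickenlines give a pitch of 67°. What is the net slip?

dip-slip = throw / sin(dip) = 277 / sin(54°) = 342.4 m
net slip = dip-slip / sin(rake) = 342.4 / sin(67°) = 372 m

372 m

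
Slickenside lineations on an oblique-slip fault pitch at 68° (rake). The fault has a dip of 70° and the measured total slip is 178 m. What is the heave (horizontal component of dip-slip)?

dip-slip = net slip × sin(rake) = 178 m × sin(68°) = 165 m
heave = dip-slip × cos(dip) = 165 × cos(70°) = 56.4 m

56.4 m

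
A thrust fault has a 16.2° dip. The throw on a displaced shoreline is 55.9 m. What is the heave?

192 m

heave = throw / tan(dip) = 55.9 / tan(16.2°) = 192 m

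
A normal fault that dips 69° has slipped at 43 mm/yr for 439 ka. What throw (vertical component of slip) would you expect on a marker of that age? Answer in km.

dip-slip = rate × time = 43 mm/yr × 439 ka = 18880 m
throw = dip-slip × sin(dip) = 18880 × sin(69°) = 17600 m = 17.6 km

17.6 km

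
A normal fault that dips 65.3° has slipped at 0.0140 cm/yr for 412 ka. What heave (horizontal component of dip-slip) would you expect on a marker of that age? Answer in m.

dip-slip = rate × time = 0.0140 cm/yr × 412 ka = 57.68 m
heave = dip-slip × cos(dip) = 57.68 × cos(65.3°) = 24.1 m

24.1 m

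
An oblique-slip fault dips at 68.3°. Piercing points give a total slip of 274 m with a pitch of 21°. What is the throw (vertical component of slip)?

91.2 m

dip-slip = net slip × sin(rake) = 274 m × sin(21°) = 98.19 m
throw = dip-slip × sin(dip) = 98.19 × sin(68.3°) = 91.2 m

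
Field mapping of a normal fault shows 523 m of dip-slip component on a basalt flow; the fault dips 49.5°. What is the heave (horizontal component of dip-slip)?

heave = dip-slip × cos(dip) = 523 m × cos(49.5°) = 340 m

340 m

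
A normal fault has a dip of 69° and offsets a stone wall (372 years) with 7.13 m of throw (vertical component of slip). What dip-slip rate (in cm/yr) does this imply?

2.05 cm/yr

dip-slip = throw / sin(dip) = 7.13 m / sin(69°) = 7.637 m
rate = 7.637 m / 372 years = 0.0205 m/yr = 2.05 cm/yr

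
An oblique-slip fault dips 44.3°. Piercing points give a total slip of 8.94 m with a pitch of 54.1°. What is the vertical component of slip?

5.06 m

dip-slip = net slip × sin(rake) = 8.94 m × sin(54.1°) = 7.242 m
throw = dip-slip × sin(dip) = 7.242 × sin(44.3°) = 5.06 m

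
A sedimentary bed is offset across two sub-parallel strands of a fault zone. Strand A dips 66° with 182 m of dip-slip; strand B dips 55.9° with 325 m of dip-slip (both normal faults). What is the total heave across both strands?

256 m

heave_A = 182 × cos(66°) = 74.03 m
heave_B = 325 × cos(55.9°) = 182.2 m
total = 74.03 + 182.2 = 256 m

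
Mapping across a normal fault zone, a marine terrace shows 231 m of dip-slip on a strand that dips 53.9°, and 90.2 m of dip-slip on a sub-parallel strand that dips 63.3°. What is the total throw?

267 m

throw_A = 231 × sin(53.9°) = 186.6 m
throw_B = 90.2 × sin(63.3°) = 80.58 m
total = 186.6 + 80.58 = 267 m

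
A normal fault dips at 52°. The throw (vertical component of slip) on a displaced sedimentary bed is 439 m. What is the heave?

heave = throw / tan(dip) = 439 / tan(52°) = 343 m

343 m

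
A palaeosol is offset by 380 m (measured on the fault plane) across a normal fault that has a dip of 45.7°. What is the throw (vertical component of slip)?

272 m

throw = dip-slip × sin(dip) = 380 m × sin(45.7°) = 272 m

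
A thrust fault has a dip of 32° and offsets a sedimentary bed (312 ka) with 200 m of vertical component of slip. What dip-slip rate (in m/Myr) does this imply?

1210 m/Myr

dip-slip = throw / sin(dip) = 200 m / sin(32°) = 377.4 m
rate = 377.4 m / 312 ka = 0.00121 m/yr = 1210 m/Myr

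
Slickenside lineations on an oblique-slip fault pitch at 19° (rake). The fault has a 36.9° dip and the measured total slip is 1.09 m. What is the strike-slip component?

strike-slip = net slip × cos(rake) = 1.09 m × cos(19°) = 1.03 m

1.03 m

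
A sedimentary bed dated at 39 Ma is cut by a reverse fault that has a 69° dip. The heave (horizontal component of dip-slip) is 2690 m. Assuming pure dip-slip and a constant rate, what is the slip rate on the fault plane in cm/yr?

dip-slip = heave / cos(dip) = 2690 m / cos(69°) = 7506 m
rate = 7506 m / 39 Ma = 0.000192 m/yr = 0.0192 cm/yr

0.0192 cm/yr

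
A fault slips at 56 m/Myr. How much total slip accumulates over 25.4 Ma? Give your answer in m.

1420 m

slip = rate × time = 56 m/Myr × 25.4 Ma = 1420 m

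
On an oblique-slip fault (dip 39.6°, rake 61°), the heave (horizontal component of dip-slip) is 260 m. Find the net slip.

386 m

dip-slip = heave / cos(dip) = 260 / cos(39.6°) = 337.4 m
net slip = dip-slip / sin(rake) = 337.4 / sin(61°) = 386 m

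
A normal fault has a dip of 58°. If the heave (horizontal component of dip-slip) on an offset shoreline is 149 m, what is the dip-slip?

dip-slip = heave / cos(dip) = 149 / cos(58°) = 281 m

281 m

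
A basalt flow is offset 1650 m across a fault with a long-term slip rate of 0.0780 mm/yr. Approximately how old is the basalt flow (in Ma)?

age = offset / rate = 1650 m / (0.0780 mm/yr) = 2.12e+07 yr = 21.2 Ma

21.2 Ma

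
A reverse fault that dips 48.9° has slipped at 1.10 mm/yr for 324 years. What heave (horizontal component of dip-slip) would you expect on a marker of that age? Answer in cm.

23.4 cm

dip-slip = rate × time = 1.10 mm/yr × 324 years = 0.3564 m
heave = dip-slip × cos(dip) = 0.3564 × cos(48.9°) = 0.234 m = 23.4 cm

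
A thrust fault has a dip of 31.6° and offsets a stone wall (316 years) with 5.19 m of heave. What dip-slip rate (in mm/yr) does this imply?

19.3 mm/yr

dip-slip = heave / cos(dip) = 5.19 m / cos(31.6°) = 6.094 m
rate = 6.094 m / 316 years = 0.0193 m/yr = 19.3 mm/yr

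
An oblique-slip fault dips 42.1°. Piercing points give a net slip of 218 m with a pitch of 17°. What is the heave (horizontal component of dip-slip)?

dip-slip = net slip × sin(rake) = 218 m × sin(17°) = 63.74 m
heave = dip-slip × cos(dip) = 63.74 × cos(42.1°) = 47.3 m

47.3 m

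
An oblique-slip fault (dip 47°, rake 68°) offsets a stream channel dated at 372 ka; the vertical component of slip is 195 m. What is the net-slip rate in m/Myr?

dip-slip = throw / sin(dip) = 195 / sin(47°) = 266.6 m
net slip = dip-slip / sin(rake) = 266.6 / sin(68°) = 287.6 m
rate = 287.6 m / 372 ka = 0.000773 m/yr = 773 m/Myr

773 m/Myr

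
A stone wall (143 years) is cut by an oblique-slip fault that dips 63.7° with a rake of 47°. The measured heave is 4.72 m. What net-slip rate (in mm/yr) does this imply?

102 mm/yr

dip-slip = heave / cos(dip) = 4.72 / cos(63.7°) = 10.65 m
net slip = dip-slip / sin(rake) = 10.65 / sin(47°) = 14.57 m
rate = 14.57 m / 143 years = 0.102 m/yr = 102 mm/yr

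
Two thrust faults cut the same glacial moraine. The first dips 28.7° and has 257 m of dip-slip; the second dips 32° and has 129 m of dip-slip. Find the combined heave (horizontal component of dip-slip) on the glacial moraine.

335 m

heave_A = 257 × cos(28.7°) = 225.4 m
heave_B = 129 × cos(32°) = 109.4 m
total = 225.4 + 109.4 = 335 m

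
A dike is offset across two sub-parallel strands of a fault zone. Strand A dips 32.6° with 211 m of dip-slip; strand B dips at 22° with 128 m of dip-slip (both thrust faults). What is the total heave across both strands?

heave_A = 211 × cos(32.6°) = 177.8 m
heave_B = 128 × cos(22°) = 118.7 m
total = 177.8 + 118.7 = 296 m

296 m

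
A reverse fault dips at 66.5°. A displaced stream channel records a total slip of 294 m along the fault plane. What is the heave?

117 m

heave = dip-slip × cos(dip) = 294 m × cos(66.5°) = 117 m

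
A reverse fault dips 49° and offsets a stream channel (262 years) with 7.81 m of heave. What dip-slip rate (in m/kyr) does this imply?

45.4 m/kyr

dip-slip = heave / cos(dip) = 7.81 m / cos(49°) = 11.90 m
rate = 11.90 m / 262 years = 0.0454 m/yr = 45.4 m/kyr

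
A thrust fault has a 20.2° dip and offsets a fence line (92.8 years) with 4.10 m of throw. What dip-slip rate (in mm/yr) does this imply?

dip-slip = throw / sin(dip) = 4.10 m / sin(20.2°) = 11.87 m
rate = 11.87 m / 92.8 years = 0.128 m/yr = 128 mm/yr

128 mm/yr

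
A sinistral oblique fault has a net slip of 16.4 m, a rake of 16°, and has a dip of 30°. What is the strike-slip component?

strike-slip = net slip × cos(rake) = 16.4 m × cos(16°) = 15.8 m

15.8 m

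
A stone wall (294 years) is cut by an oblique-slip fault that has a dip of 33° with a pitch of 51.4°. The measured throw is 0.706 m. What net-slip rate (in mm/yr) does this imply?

dip-slip = throw / sin(dip) = 0.706 / sin(33°) = 1.296 m
net slip = dip-slip / sin(rake) = 1.296 / sin(51.4°) = 1.659 m
rate = 1.659 m / 294 years = 0.00564 m/yr = 5.64 mm/yr

5.64 mm/yr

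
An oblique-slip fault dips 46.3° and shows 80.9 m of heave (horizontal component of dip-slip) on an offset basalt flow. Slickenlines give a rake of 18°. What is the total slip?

379 m

dip-slip = heave / cos(dip) = 80.9 / cos(46.3°) = 117.1 m
net slip = dip-slip / sin(rake) = 117.1 / sin(18°) = 379 m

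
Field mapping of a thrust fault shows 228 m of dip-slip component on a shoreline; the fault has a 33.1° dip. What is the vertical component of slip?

throw = dip-slip × sin(dip) = 228 m × sin(33.1°) = 125 m

125 m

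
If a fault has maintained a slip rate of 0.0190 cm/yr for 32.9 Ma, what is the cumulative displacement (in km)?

6.25 km

slip = rate × time = 0.0190 cm/yr × 32.9 Ma = 6250 m = 6.25 km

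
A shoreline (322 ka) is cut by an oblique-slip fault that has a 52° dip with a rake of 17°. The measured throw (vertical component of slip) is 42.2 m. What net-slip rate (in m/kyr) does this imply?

0.569 m/kyr

dip-slip = throw / sin(dip) = 42.2 / sin(52°) = 53.55 m
net slip = dip-slip / sin(rake) = 53.55 / sin(17°) = 183.2 m
rate = 183.2 m / 322 ka = 0.000569 m/yr = 0.569 m/kyr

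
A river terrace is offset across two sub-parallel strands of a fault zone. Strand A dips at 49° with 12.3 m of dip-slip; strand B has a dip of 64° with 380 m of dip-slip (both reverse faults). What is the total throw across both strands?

throw_A = 12.3 × sin(49°) = 9.283 m
throw_B = 380 × sin(64°) = 341.5 m
total = 9.283 + 341.5 = 351 m

351 m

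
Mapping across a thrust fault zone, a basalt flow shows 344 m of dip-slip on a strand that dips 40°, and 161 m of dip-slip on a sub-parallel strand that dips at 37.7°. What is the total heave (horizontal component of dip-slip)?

heave_A = 344 × cos(40°) = 263.5 m
heave_B = 161 × cos(37.7°) = 127.4 m
total = 263.5 + 127.4 = 391 m

391 m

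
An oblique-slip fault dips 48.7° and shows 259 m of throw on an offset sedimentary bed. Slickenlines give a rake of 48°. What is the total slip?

dip-slip = throw / sin(dip) = 259 / sin(48.7°) = 344.8 m
net slip = dip-slip / sin(rake) = 344.8 / sin(48°) = 464 m

464 m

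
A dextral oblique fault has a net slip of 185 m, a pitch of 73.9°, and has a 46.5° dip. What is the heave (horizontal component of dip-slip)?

122 m

dip-slip = net slip × sin(rake) = 185 m × sin(73.9°) = 177.7 m
heave = dip-slip × cos(dip) = 177.7 × cos(46.5°) = 122 m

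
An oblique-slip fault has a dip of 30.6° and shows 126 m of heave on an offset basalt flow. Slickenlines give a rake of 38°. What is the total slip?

238 m

dip-slip = heave / cos(dip) = 126 / cos(30.6°) = 146.4 m
net slip = dip-slip / sin(rake) = 146.4 / sin(38°) = 238 m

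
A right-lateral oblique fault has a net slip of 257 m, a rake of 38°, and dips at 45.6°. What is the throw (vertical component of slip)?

113 m

dip-slip = net slip × sin(rake) = 257 m × sin(38°) = 158.2 m
throw = dip-slip × sin(dip) = 158.2 × sin(45.6°) = 113 m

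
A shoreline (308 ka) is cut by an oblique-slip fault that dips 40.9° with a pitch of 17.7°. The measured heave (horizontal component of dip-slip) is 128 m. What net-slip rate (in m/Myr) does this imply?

1810 m/Myr

dip-slip = heave / cos(dip) = 128 / cos(40.9°) = 169.3 m
net slip = dip-slip / sin(rake) = 169.3 / sin(17.7°) = 557 m
rate = 557 m / 308 ka = 0.00181 m/yr = 1810 m/Myr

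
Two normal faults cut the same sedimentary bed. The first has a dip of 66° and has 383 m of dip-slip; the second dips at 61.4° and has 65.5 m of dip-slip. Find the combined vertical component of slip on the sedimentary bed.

throw_A = 383 × sin(66°) = 349.9 m
throw_B = 65.5 × sin(61.4°) = 57.51 m
total = 349.9 + 57.51 = 407 m

407 m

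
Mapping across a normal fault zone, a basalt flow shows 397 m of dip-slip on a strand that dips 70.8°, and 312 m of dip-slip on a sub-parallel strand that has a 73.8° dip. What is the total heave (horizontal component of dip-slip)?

heave_A = 397 × cos(70.8°) = 130.6 m
heave_B = 312 × cos(73.8°) = 87.05 m
total = 130.6 + 87.05 = 218 m

218 m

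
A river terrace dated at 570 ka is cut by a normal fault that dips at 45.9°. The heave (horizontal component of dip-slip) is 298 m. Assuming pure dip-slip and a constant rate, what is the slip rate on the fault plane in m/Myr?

dip-slip = heave / cos(dip) = 298 m / cos(45.9°) = 428.2 m
rate = 428.2 m / 570 ka = 0.000751 m/yr = 751 m/Myr

751 m/Myr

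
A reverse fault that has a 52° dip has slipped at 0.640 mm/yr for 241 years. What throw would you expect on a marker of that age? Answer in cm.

dip-slip = rate × time = 0.640 mm/yr × 241 years = 0.1542 m
throw = dip-slip × sin(dip) = 0.1542 × sin(52°) = 0.122 m = 12.2 cm

12.2 cm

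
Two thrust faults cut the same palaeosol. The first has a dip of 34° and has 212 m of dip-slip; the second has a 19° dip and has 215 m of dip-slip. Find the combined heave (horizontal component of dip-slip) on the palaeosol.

heave_A = 212 × cos(34°) = 175.8 m
heave_B = 215 × cos(19°) = 203.3 m
total = 175.8 + 203.3 = 379 m

379 m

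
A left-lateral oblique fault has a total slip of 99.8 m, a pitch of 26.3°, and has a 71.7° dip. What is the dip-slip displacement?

44.2 m

dip-slip = net slip × sin(rake) = 99.8 m × sin(26.3°) = 44.2 m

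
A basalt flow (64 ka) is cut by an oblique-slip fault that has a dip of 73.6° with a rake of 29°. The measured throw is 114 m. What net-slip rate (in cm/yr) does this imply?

dip-slip = throw / sin(dip) = 114 / sin(73.6°) = 118.8 m
net slip = dip-slip / sin(rake) = 118.8 / sin(29°) = 245.1 m
rate = 245.1 m / 64 ka = 0.00383 m/yr = 0.383 cm/yr

0.383 cm/yr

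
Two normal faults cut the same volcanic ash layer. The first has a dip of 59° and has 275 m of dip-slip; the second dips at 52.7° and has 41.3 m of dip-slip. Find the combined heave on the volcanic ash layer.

heave_A = 275 × cos(59°) = 141.6 m
heave_B = 41.3 × cos(52.7°) = 25.03 m
total = 141.6 + 25.03 = 167 m

167 m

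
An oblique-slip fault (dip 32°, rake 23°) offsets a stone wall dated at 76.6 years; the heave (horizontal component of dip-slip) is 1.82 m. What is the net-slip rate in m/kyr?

71.7 m/kyr

dip-slip = heave / cos(dip) = 1.82 / cos(32°) = 2.146 m
net slip = dip-slip / sin(rake) = 2.146 / sin(23°) = 5.493 m
rate = 5.493 m / 76.6 years = 0.0717 m/yr = 71.7 m/kyr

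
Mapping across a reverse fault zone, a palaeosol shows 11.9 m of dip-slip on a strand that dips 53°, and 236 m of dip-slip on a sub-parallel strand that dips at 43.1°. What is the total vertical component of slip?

throw_A = 11.9 × sin(53°) = 9.504 m
throw_B = 236 × sin(43.1°) = 161.3 m
total = 9.504 + 161.3 = 171 m

171 m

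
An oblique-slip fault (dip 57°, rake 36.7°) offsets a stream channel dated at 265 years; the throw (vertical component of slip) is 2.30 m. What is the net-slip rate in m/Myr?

17300 m/Myr

dip-slip = throw / sin(dip) = 2.30 / sin(57°) = 2.742 m
net slip = dip-slip / sin(rake) = 2.742 / sin(36.7°) = 4.589 m
rate = 4.589 m / 265 years = 0.0173 m/yr = 17300 m/Myr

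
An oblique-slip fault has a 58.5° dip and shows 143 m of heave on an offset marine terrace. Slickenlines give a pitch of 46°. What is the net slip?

380 m

dip-slip = heave / cos(dip) = 143 / cos(58.5°) = 273.7 m
net slip = dip-slip / sin(rake) = 273.7 / sin(46°) = 380 m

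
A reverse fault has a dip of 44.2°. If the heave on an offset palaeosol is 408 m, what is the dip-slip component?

dip-slip = heave / cos(dip) = 408 / cos(44.2°) = 569 m

569 m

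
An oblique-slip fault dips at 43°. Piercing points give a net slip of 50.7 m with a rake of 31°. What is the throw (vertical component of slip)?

17.8 m

dip-slip = net slip × sin(rake) = 50.7 m × sin(31°) = 26.11 m
throw = dip-slip × sin(dip) = 26.11 × sin(43°) = 17.8 m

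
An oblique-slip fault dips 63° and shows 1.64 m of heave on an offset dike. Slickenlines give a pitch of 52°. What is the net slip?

4.58 m

dip-slip = heave / cos(dip) = 1.64 / cos(63°) = 3.612 m
net slip = dip-slip / sin(rake) = 3.612 / sin(52°) = 4.58 m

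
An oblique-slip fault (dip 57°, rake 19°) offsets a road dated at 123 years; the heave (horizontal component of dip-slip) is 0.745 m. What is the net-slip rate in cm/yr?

3.42 cm/yr

dip-slip = heave / cos(dip) = 0.745 / cos(57°) = 1.368 m
net slip = dip-slip / sin(rake) = 1.368 / sin(19°) = 4.202 m
rate = 4.202 m / 123 years = 0.0342 m/yr = 3.42 cm/yr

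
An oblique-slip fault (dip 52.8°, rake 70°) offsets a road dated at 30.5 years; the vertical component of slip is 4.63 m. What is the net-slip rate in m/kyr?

dip-slip = throw / sin(dip) = 4.63 / sin(52.8°) = 5.813 m
net slip = dip-slip / sin(rake) = 5.813 / sin(70°) = 6.186 m
rate = 6.186 m / 30.5 years = 0.203 m/yr = 203 m/kyr

203 m/kyr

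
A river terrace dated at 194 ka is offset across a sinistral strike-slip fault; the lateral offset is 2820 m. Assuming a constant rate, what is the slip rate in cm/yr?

1.45 cm/yr

rate = 2820 m / 194 ka = 0.0145 m/yr = 1.45 cm/yr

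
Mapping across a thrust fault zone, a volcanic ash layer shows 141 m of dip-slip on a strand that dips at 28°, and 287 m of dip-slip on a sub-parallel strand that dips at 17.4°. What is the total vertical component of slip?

throw_A = 141 × sin(28°) = 66.20 m
throw_B = 287 × sin(17.4°) = 85.82 m
total = 66.20 + 85.82 = 152 m

152 m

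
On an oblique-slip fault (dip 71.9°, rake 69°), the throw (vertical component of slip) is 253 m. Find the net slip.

dip-slip = throw / sin(dip) = 253 / sin(71.9°) = 266.2 m
net slip = dip-slip / sin(rake) = 266.2 / sin(69°) = 285 m

285 m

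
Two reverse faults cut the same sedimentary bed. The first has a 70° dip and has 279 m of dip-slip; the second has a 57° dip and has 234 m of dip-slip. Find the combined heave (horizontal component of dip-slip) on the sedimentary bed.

223 m

heave_A = 279 × cos(70°) = 95.42 m
heave_B = 234 × cos(57°) = 127.4 m
total = 95.42 + 127.4 = 223 m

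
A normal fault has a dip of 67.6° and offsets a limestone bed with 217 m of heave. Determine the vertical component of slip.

526 m

throw = heave × tan(dip) = 217 × tan(67.6°) = 526 m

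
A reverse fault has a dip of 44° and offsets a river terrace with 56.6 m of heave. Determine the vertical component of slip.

throw = heave × tan(dip) = 56.6 × tan(44°) = 54.7 m

54.7 m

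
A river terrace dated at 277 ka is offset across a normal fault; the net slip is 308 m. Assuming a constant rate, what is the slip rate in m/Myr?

rate = 308 m / 277 ka = 0.00111 m/yr = 1110 m/Myr

1110 m/Myr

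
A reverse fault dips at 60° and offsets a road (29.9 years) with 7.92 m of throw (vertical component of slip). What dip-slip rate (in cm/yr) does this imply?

dip-slip = throw / sin(dip) = 7.92 m / sin(60°) = 9.145 m
rate = 9.145 m / 29.9 years = 0.306 m/yr = 30.6 cm/yr

30.6 cm/yr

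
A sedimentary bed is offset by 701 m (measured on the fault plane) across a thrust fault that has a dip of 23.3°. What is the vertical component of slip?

277 m

throw = dip-slip × sin(dip) = 701 m × sin(23.3°) = 277 m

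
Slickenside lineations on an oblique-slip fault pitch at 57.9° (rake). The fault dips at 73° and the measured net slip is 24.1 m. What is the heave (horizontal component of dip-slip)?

5.97 m

dip-slip = net slip × sin(rake) = 24.1 m × sin(57.9°) = 20.42 m
heave = dip-slip × cos(dip) = 20.42 × cos(73°) = 5.97 m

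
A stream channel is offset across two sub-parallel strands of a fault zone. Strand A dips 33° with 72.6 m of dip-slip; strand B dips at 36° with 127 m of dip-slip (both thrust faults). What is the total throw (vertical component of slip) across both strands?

114 m

throw_A = 72.6 × sin(33°) = 39.54 m
throw_B = 127 × sin(36°) = 74.65 m
total = 39.54 + 74.65 = 114 m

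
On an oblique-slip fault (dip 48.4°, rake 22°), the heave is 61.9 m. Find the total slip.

dip-slip = heave / cos(dip) = 61.9 / cos(48.4°) = 93.23 m
net slip = dip-slip / sin(rake) = 93.23 / sin(22°) = 249 m

249 m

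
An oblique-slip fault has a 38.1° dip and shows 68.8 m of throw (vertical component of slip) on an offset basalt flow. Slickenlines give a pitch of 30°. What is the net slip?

dip-slip = throw / sin(dip) = 68.8 / sin(38.1°) = 111.5 m
net slip = dip-slip / sin(rake) = 111.5 / sin(30°) = 223 m

223 m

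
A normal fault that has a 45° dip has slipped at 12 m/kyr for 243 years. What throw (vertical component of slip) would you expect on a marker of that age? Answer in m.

dip-slip = rate × time = 12 m/kyr × 243 years = 2.916 m
throw = dip-slip × sin(dip) = 2.916 × sin(45°) = 2.06 m

2.06 m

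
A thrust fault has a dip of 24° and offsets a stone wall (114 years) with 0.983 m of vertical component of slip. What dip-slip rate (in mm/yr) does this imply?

dip-slip = throw / sin(dip) = 0.983 m / sin(24°) = 2.417 m
rate = 2.417 m / 114 years = 0.0212 m/yr = 21.2 mm/yr

21.2 mm/yr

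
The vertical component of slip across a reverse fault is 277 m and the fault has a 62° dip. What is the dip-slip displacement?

314 m

dip-slip = throw / sin(dip) = 277 / sin(62°) = 314 m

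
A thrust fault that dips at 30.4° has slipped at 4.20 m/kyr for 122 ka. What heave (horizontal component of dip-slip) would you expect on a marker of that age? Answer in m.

442 m

dip-slip = rate × time = 4.20 m/kyr × 122 ka = 512.4 m
heave = dip-slip × cos(dip) = 512.4 × cos(30.4°) = 442 m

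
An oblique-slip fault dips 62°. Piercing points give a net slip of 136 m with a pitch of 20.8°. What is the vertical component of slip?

dip-slip = net slip × sin(rake) = 136 m × sin(20.8°) = 48.29 m
throw = dip-slip × sin(dip) = 48.29 × sin(62°) = 42.6 m

42.6 m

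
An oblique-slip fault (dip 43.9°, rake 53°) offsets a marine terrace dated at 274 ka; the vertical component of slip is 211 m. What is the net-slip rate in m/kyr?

1.39 m/kyr

dip-slip = throw / sin(dip) = 211 / sin(43.9°) = 304.3 m
net slip = dip-slip / sin(rake) = 304.3 / sin(53°) = 381 m
rate = 381 m / 274 ka = 0.00139 m/yr = 1.39 m/kyr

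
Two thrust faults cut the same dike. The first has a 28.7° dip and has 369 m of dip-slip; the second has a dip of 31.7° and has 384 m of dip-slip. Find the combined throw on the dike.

throw_A = 369 × sin(28.7°) = 177.2 m
throw_B = 384 × sin(31.7°) = 201.8 m
total = 177.2 + 201.8 = 379 m

379 m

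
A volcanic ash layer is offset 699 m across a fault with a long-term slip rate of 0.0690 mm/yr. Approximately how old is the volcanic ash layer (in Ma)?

10.1 Ma

age = offset / rate = 699 m / (0.0690 mm/yr) = 1.01e+07 yr = 10.1 Ma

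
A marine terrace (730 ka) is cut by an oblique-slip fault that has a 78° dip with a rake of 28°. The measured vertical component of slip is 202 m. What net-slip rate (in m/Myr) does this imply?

dip-slip = throw / sin(dip) = 202 / sin(78°) = 206.5 m
net slip = dip-slip / sin(rake) = 206.5 / sin(28°) = 439.9 m
rate = 439.9 m / 730 ka = 0.000603 m/yr = 603 m/Myr

603 m/Myr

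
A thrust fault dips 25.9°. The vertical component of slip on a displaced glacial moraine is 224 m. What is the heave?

461 m

heave = throw / tan(dip) = 224 / tan(25.9°) = 461 m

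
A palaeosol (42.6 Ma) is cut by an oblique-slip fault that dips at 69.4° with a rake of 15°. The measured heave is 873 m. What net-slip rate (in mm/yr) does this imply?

0.225 mm/yr

dip-slip = heave / cos(dip) = 873 / cos(69.4°) = 2481 m
net slip = dip-slip / sin(rake) = 2481 / sin(15°) = 9587 m
rate = 9587 m / 42.6 Ma = 0.000225 m/yr = 0.225 mm/yr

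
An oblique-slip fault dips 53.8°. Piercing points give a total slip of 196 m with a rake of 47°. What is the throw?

dip-slip = net slip × sin(rake) = 196 m × sin(47°) = 143.3 m
throw = dip-slip × sin(dip) = 143.3 × sin(53.8°) = 116 m

116 m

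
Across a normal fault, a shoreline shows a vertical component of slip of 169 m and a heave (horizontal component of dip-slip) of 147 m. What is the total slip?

net slip = √(throw² + heave²) = √(169² + 147²) = 224 m

224 m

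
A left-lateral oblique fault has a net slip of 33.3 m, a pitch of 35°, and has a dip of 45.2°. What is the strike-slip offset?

27.3 m

strike-slip = net slip × cos(rake) = 33.3 m × cos(35°) = 27.3 m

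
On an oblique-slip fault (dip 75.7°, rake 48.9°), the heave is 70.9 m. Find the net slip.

381 m

dip-slip = heave / cos(dip) = 70.9 / cos(75.7°) = 287 m
net slip = dip-slip / sin(rake) = 287 / sin(48.9°) = 381 m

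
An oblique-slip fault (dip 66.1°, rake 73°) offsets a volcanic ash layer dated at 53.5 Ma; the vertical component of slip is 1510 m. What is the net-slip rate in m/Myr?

32.3 m/Myr

dip-slip = throw / sin(dip) = 1510 / sin(66.1°) = 1652 m
net slip = dip-slip / sin(rake) = 1652 / sin(73°) = 1727 m
rate = 1727 m / 53.5 Ma = 0.0000323 m/yr = 32.3 m/Myr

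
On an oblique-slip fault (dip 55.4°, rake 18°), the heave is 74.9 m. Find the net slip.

427 m

dip-slip = heave / cos(dip) = 74.9 / cos(55.4°) = 131.9 m
net slip = dip-slip / sin(rake) = 131.9 / sin(18°) = 427 m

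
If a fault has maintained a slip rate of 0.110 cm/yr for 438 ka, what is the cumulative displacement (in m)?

482 m

slip = rate × time = 0.110 cm/yr × 438 ka = 482 m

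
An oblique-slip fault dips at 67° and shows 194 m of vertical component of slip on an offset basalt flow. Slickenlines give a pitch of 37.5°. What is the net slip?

346 m

dip-slip = throw / sin(dip) = 194 / sin(67°) = 210.8 m
net slip = dip-slip / sin(rake) = 210.8 / sin(37.5°) = 346 m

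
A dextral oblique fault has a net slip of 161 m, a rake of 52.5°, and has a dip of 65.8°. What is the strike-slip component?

strike-slip = net slip × cos(rake) = 161 m × cos(52.5°) = 98 m

98 m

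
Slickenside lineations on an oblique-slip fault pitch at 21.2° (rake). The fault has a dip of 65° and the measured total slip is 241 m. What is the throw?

79 m

dip-slip = net slip × sin(rake) = 241 m × sin(21.2°) = 87.15 m
throw = dip-slip × sin(dip) = 87.15 × sin(65°) = 79 m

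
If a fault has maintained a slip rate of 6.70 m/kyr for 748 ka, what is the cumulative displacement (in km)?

slip = rate × time = 6.70 m/kyr × 748 ka = 5010 m = 5.01 km

5.01 km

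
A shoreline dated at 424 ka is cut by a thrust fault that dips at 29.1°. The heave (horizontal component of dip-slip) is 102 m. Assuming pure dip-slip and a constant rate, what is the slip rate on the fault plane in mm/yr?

dip-slip = heave / cos(dip) = 102 m / cos(29.1°) = 116.7 m
rate = 116.7 m / 424 ka = 0.000275 m/yr = 0.275 mm/yr

0.275 mm/yr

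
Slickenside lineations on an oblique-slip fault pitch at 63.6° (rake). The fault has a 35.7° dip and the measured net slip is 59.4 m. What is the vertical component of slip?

dip-slip = net slip × sin(rake) = 59.4 m × sin(63.6°) = 53.21 m
throw = dip-slip × sin(dip) = 53.21 × sin(35.7°) = 31 m

31 m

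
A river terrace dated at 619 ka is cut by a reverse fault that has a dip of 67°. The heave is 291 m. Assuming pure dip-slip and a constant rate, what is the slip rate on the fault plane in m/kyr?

1.20 m/kyr

dip-slip = heave / cos(dip) = 291 m / cos(67°) = 744.8 m
rate = 744.8 m / 619 ka = 0.00120 m/yr = 1.20 m/kyr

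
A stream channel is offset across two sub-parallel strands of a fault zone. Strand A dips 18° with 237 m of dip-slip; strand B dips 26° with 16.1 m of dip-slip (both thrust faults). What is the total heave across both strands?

heave_A = 237 × cos(18°) = 225.4 m
heave_B = 16.1 × cos(26°) = 14.47 m
total = 225.4 + 14.47 = 240 m

240 m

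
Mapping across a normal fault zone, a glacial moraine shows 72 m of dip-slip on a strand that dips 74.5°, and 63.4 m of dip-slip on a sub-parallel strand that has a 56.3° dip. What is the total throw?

122 m

throw_A = 72 × sin(74.5°) = 69.38 m
throw_B = 63.4 × sin(56.3°) = 52.75 m
total = 69.38 + 52.75 = 122 m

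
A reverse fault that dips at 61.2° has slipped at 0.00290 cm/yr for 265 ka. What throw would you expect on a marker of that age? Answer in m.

dip-slip = rate × time = 0.00290 cm/yr × 265 ka = 7.685 m
throw = dip-slip × sin(dip) = 7.685 × sin(61.2°) = 6.73 m

6.73 m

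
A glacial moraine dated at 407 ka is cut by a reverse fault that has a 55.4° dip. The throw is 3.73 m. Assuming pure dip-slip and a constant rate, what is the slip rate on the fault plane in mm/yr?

dip-slip = throw / sin(dip) = 3.73 m / sin(55.4°) = 4.531 m
rate = 4.531 m / 407 ka = 0.0000111 m/yr = 0.0111 mm/yr

0.0111 mm/yr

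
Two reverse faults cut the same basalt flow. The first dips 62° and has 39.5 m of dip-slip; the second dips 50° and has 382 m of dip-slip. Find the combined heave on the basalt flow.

heave_A = 39.5 × cos(62°) = 18.54 m
heave_B = 382 × cos(50°) = 245.5 m
total = 18.54 + 245.5 = 264 m

264 m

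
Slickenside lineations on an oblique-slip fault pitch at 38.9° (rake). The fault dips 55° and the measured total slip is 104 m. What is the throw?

dip-slip = net slip × sin(rake) = 104 m × sin(38.9°) = 65.31 m
throw = dip-slip × sin(dip) = 65.31 × sin(55°) = 53.5 m

53.5 m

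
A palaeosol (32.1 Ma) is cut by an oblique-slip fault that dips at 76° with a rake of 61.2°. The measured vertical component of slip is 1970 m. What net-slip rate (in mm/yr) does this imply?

0.0722 mm/yr

dip-slip = throw / sin(dip) = 1970 / sin(76°) = 2030 m
net slip = dip-slip / sin(rake) = 2030 / sin(61.2°) = 2317 m
rate = 2317 m / 32.1 Ma = 0.0000722 m/yr = 0.0722 mm/yr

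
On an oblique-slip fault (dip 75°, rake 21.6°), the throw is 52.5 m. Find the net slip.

dip-slip = throw / sin(dip) = 52.5 / sin(75°) = 54.35 m
net slip = dip-slip / sin(rake) = 54.35 / sin(21.6°) = 148 m

148 m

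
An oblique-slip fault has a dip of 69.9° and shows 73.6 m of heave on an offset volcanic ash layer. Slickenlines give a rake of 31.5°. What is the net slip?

dip-slip = heave / cos(dip) = 73.6 / cos(69.9°) = 214.2 m
net slip = dip-slip / sin(rake) = 214.2 / sin(31.5°) = 410 m

410 m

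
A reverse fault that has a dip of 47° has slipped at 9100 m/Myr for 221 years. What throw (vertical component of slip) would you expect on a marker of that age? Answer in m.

1.47 m

dip-slip = rate × time = 9100 m/Myr × 221 years = 2.011 m
throw = dip-slip × sin(dip) = 2.011 × sin(47°) = 1.47 m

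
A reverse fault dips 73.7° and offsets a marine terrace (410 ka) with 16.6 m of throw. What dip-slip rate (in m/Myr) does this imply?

dip-slip = throw / sin(dip) = 16.6 m / sin(73.7°) = 17.30 m
rate = 17.30 m / 410 ka = 0.0000422 m/yr = 42.2 m/Myr

42.2 m/Myr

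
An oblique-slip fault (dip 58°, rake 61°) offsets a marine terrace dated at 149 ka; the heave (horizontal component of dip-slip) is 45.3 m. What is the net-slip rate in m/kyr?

0.656 m/kyr

dip-slip = heave / cos(dip) = 45.3 / cos(58°) = 85.48 m
net slip = dip-slip / sin(rake) = 85.48 / sin(61°) = 97.74 m
rate = 97.74 m / 149 ka = 0.000656 m/yr = 0.656 m/kyr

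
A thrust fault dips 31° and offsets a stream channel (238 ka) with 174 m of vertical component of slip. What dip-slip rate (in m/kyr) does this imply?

1.42 m/kyr

dip-slip = throw / sin(dip) = 174 m / sin(31°) = 337.8 m
rate = 337.8 m / 238 ka = 0.00142 m/yr = 1.42 m/kyr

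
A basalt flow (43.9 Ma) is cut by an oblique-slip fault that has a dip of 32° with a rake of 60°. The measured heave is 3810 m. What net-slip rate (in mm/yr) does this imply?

dip-slip = heave / cos(dip) = 3810 / cos(32°) = 4493 m
net slip = dip-slip / sin(rake) = 4493 / sin(60°) = 5188 m
rate = 5188 m / 43.9 Ma = 0.000118 m/yr = 0.118 mm/yr

0.118 mm/yr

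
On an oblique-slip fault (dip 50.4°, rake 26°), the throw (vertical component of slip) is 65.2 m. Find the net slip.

dip-slip = throw / sin(dip) = 65.2 / sin(50.4°) = 84.62 m
net slip = dip-slip / sin(rake) = 84.62 / sin(26°) = 193 m

193 m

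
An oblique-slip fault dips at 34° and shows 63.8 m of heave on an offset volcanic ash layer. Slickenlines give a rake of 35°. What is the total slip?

dip-slip = heave / cos(dip) = 63.8 / cos(34°) = 76.96 m
net slip = dip-slip / sin(rake) = 76.96 / sin(35°) = 134 m

134 m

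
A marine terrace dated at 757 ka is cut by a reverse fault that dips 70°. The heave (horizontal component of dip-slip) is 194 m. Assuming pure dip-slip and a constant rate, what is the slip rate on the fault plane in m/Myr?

749 m/Myr

dip-slip = heave / cos(dip) = 194 m / cos(70°) = 567.2 m
rate = 567.2 m / 757 ka = 0.000749 m/yr = 749 m/Myr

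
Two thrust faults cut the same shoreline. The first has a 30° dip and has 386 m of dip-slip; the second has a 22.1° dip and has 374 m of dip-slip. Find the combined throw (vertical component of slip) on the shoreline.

throw_A = 386 × sin(30°) = 193 m
throw_B = 374 × sin(22.1°) = 140.7 m
total = 193 + 140.7 = 334 m

334 m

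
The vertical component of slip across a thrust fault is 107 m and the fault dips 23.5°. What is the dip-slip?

268 m

dip-slip = throw / sin(dip) = 107 / sin(23.5°) = 268 m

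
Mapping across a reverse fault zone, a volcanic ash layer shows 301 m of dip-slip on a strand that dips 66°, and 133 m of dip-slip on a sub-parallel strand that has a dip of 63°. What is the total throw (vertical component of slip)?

throw_A = 301 × sin(66°) = 275 m
throw_B = 133 × sin(63°) = 118.5 m
total = 275 + 118.5 = 393 m

393 m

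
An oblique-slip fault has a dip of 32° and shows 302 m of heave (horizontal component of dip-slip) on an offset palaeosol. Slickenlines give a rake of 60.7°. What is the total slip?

dip-slip = heave / cos(dip) = 302 / cos(32°) = 356.1 m
net slip = dip-slip / sin(rake) = 356.1 / sin(60.7°) = 408 m

408 m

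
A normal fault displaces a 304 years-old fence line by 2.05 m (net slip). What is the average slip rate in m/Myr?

rate = 2.05 m / 304 years = 0.00674 m/yr = 6740 m/Myr

6740 m/Myr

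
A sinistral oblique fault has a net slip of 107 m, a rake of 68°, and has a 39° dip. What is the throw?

62.4 m

dip-slip = net slip × sin(rake) = 107 m × sin(68°) = 99.21 m
throw = dip-slip × sin(dip) = 99.21 × sin(39°) = 62.4 m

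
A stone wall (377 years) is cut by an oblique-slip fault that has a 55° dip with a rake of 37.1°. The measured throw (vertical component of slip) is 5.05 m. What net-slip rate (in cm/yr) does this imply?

dip-slip = throw / sin(dip) = 5.05 / sin(55°) = 6.165 m
net slip = dip-slip / sin(rake) = 6.165 / sin(37.1°) = 10.22 m
rate = 10.22 m / 377 years = 0.0271 m/yr = 2.71 cm/yr

2.71 cm/yr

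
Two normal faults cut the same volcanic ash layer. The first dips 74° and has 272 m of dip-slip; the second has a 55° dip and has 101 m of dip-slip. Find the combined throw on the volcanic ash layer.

throw_A = 272 × sin(74°) = 261.5 m
throw_B = 101 × sin(55°) = 82.73 m
total = 261.5 + 82.73 = 344 m

344 m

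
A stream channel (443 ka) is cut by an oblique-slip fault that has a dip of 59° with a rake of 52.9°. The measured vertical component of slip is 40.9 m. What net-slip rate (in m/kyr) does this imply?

dip-slip = throw / sin(dip) = 40.9 / sin(59°) = 47.72 m
net slip = dip-slip / sin(rake) = 47.72 / sin(52.9°) = 59.82 m
rate = 59.82 m / 443 ka = 0.000135 m/yr = 0.135 m/kyr

0.135 m/kyr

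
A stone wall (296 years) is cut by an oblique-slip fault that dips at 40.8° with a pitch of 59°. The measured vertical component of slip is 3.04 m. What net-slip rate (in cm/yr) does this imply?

dip-slip = throw / sin(dip) = 3.04 / sin(40.8°) = 4.652 m
net slip = dip-slip / sin(rake) = 4.652 / sin(59°) = 5.428 m
rate = 5.428 m / 296 years = 0.0183 m/yr = 1.83 cm/yr

1.83 cm/yr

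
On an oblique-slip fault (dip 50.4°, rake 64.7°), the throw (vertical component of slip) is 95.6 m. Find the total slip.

dip-slip = throw / sin(dip) = 95.6 / sin(50.4°) = 124.1 m
net slip = dip-slip / sin(rake) = 124.1 / sin(64.7°) = 137 m

137 m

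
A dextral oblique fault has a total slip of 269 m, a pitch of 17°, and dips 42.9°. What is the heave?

dip-slip = net slip × sin(rake) = 269 m × sin(17°) = 78.65 m
heave = dip-slip × cos(dip) = 78.65 × cos(42.9°) = 57.6 m

57.6 m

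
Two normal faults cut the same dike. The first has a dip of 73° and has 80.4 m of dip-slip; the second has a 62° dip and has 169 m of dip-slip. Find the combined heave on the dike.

heave_A = 80.4 × cos(73°) = 23.51 m
heave_B = 169 × cos(62°) = 79.34 m
total = 23.51 + 79.34 = 103 m

103 m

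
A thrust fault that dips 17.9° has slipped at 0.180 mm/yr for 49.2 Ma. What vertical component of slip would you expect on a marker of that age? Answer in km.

2.72 km

dip-slip = rate × time = 0.180 mm/yr × 49.2 Ma = 8856 m
throw = dip-slip × sin(dip) = 8856 × sin(17.9°) = 2720 m = 2.72 km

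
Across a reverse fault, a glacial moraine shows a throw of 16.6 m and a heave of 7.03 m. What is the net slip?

18 m

net slip = √(throw² + heave²) = √(16.6² + 7.03²) = 18 m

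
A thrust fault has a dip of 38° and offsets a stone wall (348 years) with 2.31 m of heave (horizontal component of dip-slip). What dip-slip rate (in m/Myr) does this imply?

dip-slip = heave / cos(dip) = 2.31 m / cos(38°) = 2.931 m
rate = 2.931 m / 348 years = 0.00842 m/yr = 8420 m/Myr

8420 m/Myr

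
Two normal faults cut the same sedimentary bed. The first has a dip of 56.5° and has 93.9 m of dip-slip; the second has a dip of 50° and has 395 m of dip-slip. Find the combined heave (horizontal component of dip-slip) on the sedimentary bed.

heave_A = 93.9 × cos(56.5°) = 51.83 m
heave_B = 395 × cos(50°) = 253.9 m
total = 51.83 + 253.9 = 306 m

306 m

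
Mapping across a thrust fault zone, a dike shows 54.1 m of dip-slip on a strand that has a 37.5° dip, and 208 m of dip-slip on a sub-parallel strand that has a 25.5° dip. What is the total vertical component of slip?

throw_A = 54.1 × sin(37.5°) = 32.93 m
throw_B = 208 × sin(25.5°) = 89.55 m
total = 32.93 + 89.55 = 122 m

122 m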